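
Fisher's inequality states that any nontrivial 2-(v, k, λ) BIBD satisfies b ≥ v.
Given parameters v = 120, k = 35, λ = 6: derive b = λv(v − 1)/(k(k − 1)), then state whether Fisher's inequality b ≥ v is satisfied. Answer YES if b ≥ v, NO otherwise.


b = λv(v − 1)/(k(k − 1)) = 6·120·119/(35·34) = 85680/1190 = 72.
Compare with v = 120: b < v, so Fisher's inequality fails.

NO


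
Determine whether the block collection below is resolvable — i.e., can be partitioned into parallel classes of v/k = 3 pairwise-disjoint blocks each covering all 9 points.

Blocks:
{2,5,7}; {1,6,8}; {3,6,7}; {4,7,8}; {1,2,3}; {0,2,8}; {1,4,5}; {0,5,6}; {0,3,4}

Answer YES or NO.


v = 9, block size k = 3, number of blocks = 9.
For resolvability, blocks must partition into parallel classes of size v/k = 3.
Total blocks must therefore be a multiple of 3: 9 = 3·3 + 0 ⇒ divisible ✓.
Greedy packing gives 3 candidate class(es). Each should be a full parallel class (size 3, covers all 9 points).
  Class 1 (3 blocks): {2,5,7}; {1,6,8}; {0,3,4}. Points covered: [0, 1, 2, 3, 4, 5, 6, 7, 8].
  Class 2 (3 blocks): {3,6,7}; {0,2,8}; {1,4,5}. Points covered: [0, 1, 2, 3, 4, 5, 6, 7, 8].
  Class 3 (3 blocks): {4,7,8}; {1,2,3}; {0,5,6}. Points covered: [0, 1, 2, 3, 4, 5, 6, 7, 8].
All classes full (size 3)? YES. All classes cover every point? YES.
Resolvable? YES.

YES


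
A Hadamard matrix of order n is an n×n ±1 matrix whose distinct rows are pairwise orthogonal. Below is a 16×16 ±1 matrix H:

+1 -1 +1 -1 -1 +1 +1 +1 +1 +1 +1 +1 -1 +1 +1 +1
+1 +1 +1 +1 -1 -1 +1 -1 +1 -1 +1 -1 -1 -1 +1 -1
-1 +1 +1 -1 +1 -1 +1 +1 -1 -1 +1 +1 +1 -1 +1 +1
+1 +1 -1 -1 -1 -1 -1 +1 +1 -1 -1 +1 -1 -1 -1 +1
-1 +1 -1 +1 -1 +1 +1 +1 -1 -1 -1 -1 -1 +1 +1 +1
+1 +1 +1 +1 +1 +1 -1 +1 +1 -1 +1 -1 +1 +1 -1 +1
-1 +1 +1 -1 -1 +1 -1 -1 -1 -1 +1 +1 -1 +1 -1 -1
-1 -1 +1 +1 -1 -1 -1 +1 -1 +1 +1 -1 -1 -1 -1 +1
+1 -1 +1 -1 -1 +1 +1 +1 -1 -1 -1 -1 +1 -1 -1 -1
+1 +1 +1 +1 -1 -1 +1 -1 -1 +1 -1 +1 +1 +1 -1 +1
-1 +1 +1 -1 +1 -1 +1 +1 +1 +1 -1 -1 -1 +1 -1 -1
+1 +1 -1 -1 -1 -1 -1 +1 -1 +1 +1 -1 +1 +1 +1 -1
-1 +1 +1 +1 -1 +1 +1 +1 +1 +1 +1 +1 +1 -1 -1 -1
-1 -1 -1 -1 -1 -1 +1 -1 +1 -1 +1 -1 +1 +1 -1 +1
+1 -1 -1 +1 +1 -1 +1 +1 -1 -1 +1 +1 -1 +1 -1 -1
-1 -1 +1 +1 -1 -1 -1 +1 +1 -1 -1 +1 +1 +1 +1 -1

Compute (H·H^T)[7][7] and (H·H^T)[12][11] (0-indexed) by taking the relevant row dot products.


Row 7 of H: [-1, -1, 1, 1, -1, -1, -1, 1, -1, 1, 1, -1, -1, -1, -1, 1].
Row 11 of H: [1, 1, -1, -1, -1, -1, -1, 1, -1, 1, 1, -1, 1, 1, 1, -1].
Row 12 of H: [-1, 1, 1, 1, -1, 1, 1, 1, 1, 1, 1, 1, 1, -1, -1, -1].
(H·H^T)[7][7] = Σ_j H[7][j]·H[7][j] = (-1)² + (-1)² + (1)² + (1)² + (-1)² + (-1)² + (-1)² + (1)² + (-1)² + (1)² + (1)² + (-1)² + (-1)² + (-1)² + (-1)² + (1)² = 1 + 1 + 1 + 1 + 1 + 1 + 1 + 1 + 1 + 1 + 1 + 1 + 1 + 1 + 1 + 1 = 16.
(H·H^T)[12][11] = Σ_j H[12][j]·H[11][j] = (-1)·(1) + (1)·(1) + (1)·(-1) + (1)·(-1) + (-1)·(-1) + (1)·(-1) + (1)·(-1) + (1)·(1) + (1)·(-1) + (1)·(1) + (1)·(1) + (1)·(-1) + (1)·(1) + (-1)·(1) + (-1)·(1) + (-1)·(-1) = -1 + 1 + -1 + -1 + 1 + -1 + -1 + 1 + -1 + 1 + 1 + -1 + 1 + -1 + -1 + 1 = -2.
Rows 12 and 11 are not orthogonal (dot product = -2 ≠ 0), so H is not a Hadamard matrix.

(7,7) entry = 16; (12,11) entry = -2.


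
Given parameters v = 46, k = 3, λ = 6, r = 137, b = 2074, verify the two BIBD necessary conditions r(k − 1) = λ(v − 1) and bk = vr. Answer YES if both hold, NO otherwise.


Condition (i): r(k − 1) = 137·2 = 274; λ(v − 1) = 6·45 = 270. Match? NO.
Condition (ii): bk = 2074·3 = 6222; vr = 46·137 = 6302. Match? NO.
Both conditions hold? NO.

NO


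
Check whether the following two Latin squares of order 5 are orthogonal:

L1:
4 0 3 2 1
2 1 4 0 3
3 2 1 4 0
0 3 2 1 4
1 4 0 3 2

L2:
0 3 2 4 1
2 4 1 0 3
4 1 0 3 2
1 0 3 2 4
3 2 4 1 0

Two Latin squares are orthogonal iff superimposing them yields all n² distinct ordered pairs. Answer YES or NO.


Form the n² = 25 superimposed pairs (L1[i][j], L2[i][j]), row by row (rows and columns indexed from 0):
row 0: (4,0) (0,3) (3,2) (2,4) (1,1)
row 1: (2,2) (1,4) (4,1) (0,0) (3,3)
row 2: (3,4) (2,1) (1,0) (4,3) (0,2)
row 3: (0,1) (3,0) (2,3) (1,2) (4,4)
row 4: (1,3) (4,2) (0,4) (3,1) (2,0)
Orthogonality requires all 25 pairs distinct.
Check by first coordinate: for each symbol s of L1, list the L2 entries in the n cells where L1 = s; they must all differ.
  L1 = 0: L2 entries (in reading order) 3, 0, 2, 1, 4 — all 5 distinct ✓
  L1 = 1: L2 entries (in reading order) 1, 4, 0, 2, 3 — all 5 distinct ✓
  L1 = 2: L2 entries (in reading order) 4, 2, 1, 3, 0 — all 5 distinct ✓
  L1 = 3: L2 entries (in reading order) 2, 3, 4, 0, 1 — all 5 distinct ✓
  L1 = 4: L2 entries (in reading order) 0, 1, 3, 4, 2 — all 5 distinct ✓
Every symbol of L1 meets every symbol of L2 exactly once, so all 25 pairs are distinct (25 of 25).
Conclusion: YES.

YES


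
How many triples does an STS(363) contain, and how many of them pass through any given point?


An STS(v) is a 2-(v, 3, 1) BIBD: block size k = 3, λ = 1.
Replication: r(k − 1) = λ(v − 1) ⇒ r·2 = 363 − 1 = 362 ⇒ r = 181.
Block count: bk = vr ⇒ b·3 = 363·181 = 65703 ⇒ b = 21901.

r = 181, b = 21901.


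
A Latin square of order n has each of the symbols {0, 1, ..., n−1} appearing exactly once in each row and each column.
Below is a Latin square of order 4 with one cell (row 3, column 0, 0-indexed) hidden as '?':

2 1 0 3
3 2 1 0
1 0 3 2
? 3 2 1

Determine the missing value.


Row 3 contains symbols [1, 2, 3] — missing [0].
Column 0 contains symbols [1, 2, 3] — missing [0].
The missing symbol must appear in both missing sets; intersection = [0].
Therefore the hidden value is 0.

Missing value = 0.


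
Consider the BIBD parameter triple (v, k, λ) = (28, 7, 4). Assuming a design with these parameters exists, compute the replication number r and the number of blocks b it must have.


Any 2-(v, k, λ) BIBD satisfies two necessary conditions:
  (i)  Each point sits in r blocks, and counting incidences through any fixed point gives r(k − 1) = λ(v − 1), so r = λ(v − 1)/(k − 1).
  (ii) Total incidences bk = vr, so b = vr/k.
Step 1: r = λ(v − 1)/(k − 1) = 4·(28 − 1)/(7 − 1) = 4·27/6 = 108/6 = 18.
Step 2: b = vr/k = 28·18/7 = 504/7 = 72.
Check integrality: r = 18 ∈ Z ✓, b = 72 ∈ Z ✓.
(These identities are necessary conditions: they determine r and b for any design with these parameters, but do not by themselves prove that one exists.)

r = 18, b = 72.


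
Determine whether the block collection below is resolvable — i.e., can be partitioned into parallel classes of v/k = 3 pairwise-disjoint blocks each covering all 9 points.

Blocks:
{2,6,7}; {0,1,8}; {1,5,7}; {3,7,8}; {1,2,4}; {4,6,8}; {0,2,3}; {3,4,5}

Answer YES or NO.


v = 9, block size k = 3, number of blocks = 8.
For resolvability, blocks must partition into parallel classes of size v/k = 3.
Total blocks must therefore be a multiple of 3: 8 = 3·2 + 2 ⇒ not divisible ✗.
Resolvable? NO.

NO


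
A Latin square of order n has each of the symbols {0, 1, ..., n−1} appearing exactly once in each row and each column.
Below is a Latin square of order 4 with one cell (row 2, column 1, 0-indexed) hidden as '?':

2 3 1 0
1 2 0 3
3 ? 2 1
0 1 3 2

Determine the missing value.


Row 2 contains symbols [1, 2, 3] — missing [0].
Column 1 contains symbols [1, 2, 3] — missing [0].
The missing symbol must appear in both missing sets; intersection = [0].
Therefore the hidden value is 0.

Missing value = 0.


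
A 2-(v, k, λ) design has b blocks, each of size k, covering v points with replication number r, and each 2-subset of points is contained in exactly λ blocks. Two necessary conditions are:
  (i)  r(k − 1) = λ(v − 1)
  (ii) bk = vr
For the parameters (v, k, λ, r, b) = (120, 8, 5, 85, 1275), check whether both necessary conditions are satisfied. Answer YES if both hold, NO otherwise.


Condition (i): r(k − 1) = 85·7 = 595; λ(v − 1) = 5·119 = 595. Match? YES.
Condition (ii): bk = 1275·8 = 10200; vr = 120·85 = 10200. Match? YES.
Both conditions hold? YES.

YES


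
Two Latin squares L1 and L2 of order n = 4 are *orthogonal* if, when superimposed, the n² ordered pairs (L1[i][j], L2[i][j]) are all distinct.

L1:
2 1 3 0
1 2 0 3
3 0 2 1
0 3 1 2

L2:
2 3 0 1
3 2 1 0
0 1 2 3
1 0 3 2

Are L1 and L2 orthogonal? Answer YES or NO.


Form the n² = 16 superimposed pairs (L1[i][j], L2[i][j]), row by row (rows and columns indexed from 0):
row 0: (2,2) (1,3) (3,0) (0,1)
row 1: (1,3) (2,2) (0,1) (3,0)
row 2: (3,0) (0,1) (2,2) (1,3)
row 3: (0,1) (3,0) (1,3) (2,2)
Orthogonality requires all 16 pairs distinct.
But the pair (1,3) repeats: cell (0,1) has L1 = 1, L2 = 3, and cell (1,0) has L1 = 1, L2 = 3.
A repeated pair means some other pair never occurs (only 4 distinct pairs out of 16), so the squares are not orthogonal.
Conclusion: NO.

NO


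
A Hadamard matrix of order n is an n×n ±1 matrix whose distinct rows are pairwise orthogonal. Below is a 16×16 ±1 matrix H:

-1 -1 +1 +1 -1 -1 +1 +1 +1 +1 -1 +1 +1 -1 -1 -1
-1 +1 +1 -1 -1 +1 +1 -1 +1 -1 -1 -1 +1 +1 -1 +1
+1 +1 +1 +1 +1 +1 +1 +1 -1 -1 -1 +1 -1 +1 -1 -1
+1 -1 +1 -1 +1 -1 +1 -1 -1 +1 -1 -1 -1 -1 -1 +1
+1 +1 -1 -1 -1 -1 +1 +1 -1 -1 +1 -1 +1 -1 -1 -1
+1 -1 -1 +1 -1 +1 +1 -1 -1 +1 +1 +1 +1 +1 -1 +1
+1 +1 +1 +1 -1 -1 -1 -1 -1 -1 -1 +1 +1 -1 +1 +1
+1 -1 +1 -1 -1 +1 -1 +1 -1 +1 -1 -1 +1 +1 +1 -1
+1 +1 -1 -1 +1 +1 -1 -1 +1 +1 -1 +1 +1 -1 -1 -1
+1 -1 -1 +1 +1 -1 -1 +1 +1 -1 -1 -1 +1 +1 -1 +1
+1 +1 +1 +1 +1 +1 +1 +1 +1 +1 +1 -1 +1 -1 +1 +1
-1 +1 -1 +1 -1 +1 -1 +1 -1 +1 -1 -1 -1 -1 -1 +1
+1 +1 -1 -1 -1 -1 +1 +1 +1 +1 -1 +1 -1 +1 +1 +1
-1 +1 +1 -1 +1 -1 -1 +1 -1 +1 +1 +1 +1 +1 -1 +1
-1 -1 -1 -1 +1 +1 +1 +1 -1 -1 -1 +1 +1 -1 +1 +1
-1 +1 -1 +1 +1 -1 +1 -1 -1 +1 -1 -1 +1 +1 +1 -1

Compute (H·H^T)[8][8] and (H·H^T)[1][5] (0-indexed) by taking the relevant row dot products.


Row 1 of H: [-1, 1, 1, -1, -1, 1, 1, -1, 1, -1, -1, -1, 1, 1, -1, 1].
Row 5 of H: [1, -1, -1, 1, -1, 1, 1, -1, -1, 1, 1, 1, 1, 1, -1, 1].
Row 8 of H: [1, 1, -1, -1, 1, 1, -1, -1, 1, 1, -1, 1, 1, -1, -1, -1].
(H·H^T)[8][8] = Σ_j H[8][j]·H[8][j] = (1)² + (1)² + (-1)² + (-1)² + (1)² + (1)² + (-1)² + (-1)² + (1)² + (1)² + (-1)² + (1)² + (1)² + (-1)² + (-1)² + (-1)² = 1 + 1 + 1 + 1 + 1 + 1 + 1 + 1 + 1 + 1 + 1 + 1 + 1 + 1 + 1 + 1 = 16.
(H·H^T)[1][5] = Σ_j H[1][j]·H[5][j] = (-1)·(1) + (1)·(-1) + (1)·(-1) + (-1)·(1) + (-1)·(-1) + (1)·(1) + (1)·(1) + (-1)·(-1) + (1)·(-1) + (-1)·(1) + (-1)·(1) + (-1)·(1) + (1)·(1) + (1)·(1) + (-1)·(-1) + (1)·(1) = -1 + -1 + -1 + -1 + 1 + 1 + 1 + 1 + -1 + -1 + -1 + -1 + 1 + 1 + 1 + 1 = 0.
So rows 1 and 5 are orthogonal; the diagonal entry equals n = 16.

(8,8) entry = 16; (1,5) entry = 0.


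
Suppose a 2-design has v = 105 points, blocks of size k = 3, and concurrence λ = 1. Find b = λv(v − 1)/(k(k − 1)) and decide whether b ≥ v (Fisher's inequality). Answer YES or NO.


r = λ(v − 1)/(k − 1) = 1·104/2 = 52.
b = vr/k = 105·52/3 = 1820.
Fisher's inequality: b ≥ v ⇔ 1820 ≥ 105? YES.

YES


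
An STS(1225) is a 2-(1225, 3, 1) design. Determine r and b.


An STS(v) is a 2-(v, 3, 1) BIBD: block size k = 3, λ = 1.
Replication: r(k − 1) = λ(v − 1) ⇒ r·2 = 1225 − 1 = 1224 ⇒ r = 612.
Block count: bk = vr ⇒ b·3 = 1225·612 = 749700 ⇒ b = 249900.

r = 612, b = 249900.


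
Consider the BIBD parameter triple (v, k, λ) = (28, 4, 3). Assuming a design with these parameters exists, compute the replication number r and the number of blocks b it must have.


Any 2-(v, k, λ) BIBD satisfies two necessary conditions:
  (i)  Each point sits in r blocks, and counting incidences through any fixed point gives r(k − 1) = λ(v − 1), so r = λ(v − 1)/(k − 1).
  (ii) Total incidences bk = vr, so b = vr/k.
Step 1: r = λ(v − 1)/(k − 1) = 3·(28 − 1)/(4 − 1) = 3·27/3 = 81/3 = 27.
Step 2: b = vr/k = 28·27/4 = 756/4 = 189.
Check integrality: r = 27 ∈ Z ✓, b = 189 ∈ Z ✓.
(These identities are necessary conditions: they determine r and b for any design with these parameters, but do not by themselves prove that one exists.)

r = 27, b = 189.


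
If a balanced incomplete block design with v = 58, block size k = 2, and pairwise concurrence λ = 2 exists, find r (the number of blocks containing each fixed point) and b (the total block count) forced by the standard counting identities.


Any 2-(v, k, λ) BIBD satisfies two necessary conditions:
  (i)  Each point sits in r blocks, and counting incidences through any fixed point gives r(k − 1) = λ(v − 1), so r = λ(v − 1)/(k − 1).
  (ii) Total incidences bk = vr, so b = vr/k.
Step 1: r = λ(v − 1)/(k − 1) = 2·(58 − 1)/(2 − 1) = 2·57/1 = 114/1 = 114.
Step 2: b = vr/k = 58·114/2 = 6612/2 = 3306.
Check integrality: r = 114 ∈ Z ✓, b = 3306 ∈ Z ✓.
(These identities are necessary conditions: they determine r and b for any design with these parameters, but do not by themselves prove that one exists.)

r = 114, b = 3306.


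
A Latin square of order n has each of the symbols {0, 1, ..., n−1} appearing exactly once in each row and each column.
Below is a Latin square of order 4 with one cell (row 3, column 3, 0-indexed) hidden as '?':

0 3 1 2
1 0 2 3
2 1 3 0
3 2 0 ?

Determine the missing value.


Row 3 contains symbols [0, 2, 3] — missing [1].
Column 3 contains symbols [0, 2, 3] — missing [1].
The missing symbol must appear in both missing sets; intersection = [1].
Therefore the hidden value is 1.

Missing value = 1.


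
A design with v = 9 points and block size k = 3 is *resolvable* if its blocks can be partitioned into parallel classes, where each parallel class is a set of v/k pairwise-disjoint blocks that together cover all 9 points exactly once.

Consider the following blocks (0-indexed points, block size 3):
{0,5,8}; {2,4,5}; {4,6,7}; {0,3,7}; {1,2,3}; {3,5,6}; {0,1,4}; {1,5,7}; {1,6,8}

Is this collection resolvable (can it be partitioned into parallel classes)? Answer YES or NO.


v = 9, block size k = 3, number of blocks = 9.
For resolvability, blocks must partition into parallel classes of size v/k = 3.
Total blocks must therefore be a multiple of 3: 9 = 3·3 + 0 ⇒ divisible ✓.
Consider block {3,5,6}. The only other block(s) in the collection disjoint from it are {0,1,4} — just 1 block(s). Any parallel class containing {3,5,6} would need 2 other blocks each disjoint from it, so no parallel class of size 3 can contain {3,5,6}.
Since every block must belong to some parallel class in a resolution, the collection cannot be partitioned into parallel classes.
Resolvable? NO.

NO


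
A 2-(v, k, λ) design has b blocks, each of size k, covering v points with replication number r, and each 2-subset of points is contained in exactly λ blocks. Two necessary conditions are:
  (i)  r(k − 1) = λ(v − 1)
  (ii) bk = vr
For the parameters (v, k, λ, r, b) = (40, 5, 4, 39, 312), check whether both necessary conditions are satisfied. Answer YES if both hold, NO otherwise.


Condition (i): r(k − 1) = 39·4 = 156; λ(v − 1) = 4·39 = 156. Match? YES.
Condition (ii): bk = 312·5 = 1560; vr = 40·39 = 1560. Match? YES.
Both conditions hold? YES.

YES


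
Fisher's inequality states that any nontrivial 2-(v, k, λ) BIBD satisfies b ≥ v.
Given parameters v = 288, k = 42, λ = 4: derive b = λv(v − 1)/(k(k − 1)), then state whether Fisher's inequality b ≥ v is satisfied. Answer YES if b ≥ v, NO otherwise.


b = λv(v − 1)/(k(k − 1)) = 4·288·287/(42·41) = 330624/1722 = 192.
Compare with v = 288: b < v, so Fisher's inequality fails.

NO


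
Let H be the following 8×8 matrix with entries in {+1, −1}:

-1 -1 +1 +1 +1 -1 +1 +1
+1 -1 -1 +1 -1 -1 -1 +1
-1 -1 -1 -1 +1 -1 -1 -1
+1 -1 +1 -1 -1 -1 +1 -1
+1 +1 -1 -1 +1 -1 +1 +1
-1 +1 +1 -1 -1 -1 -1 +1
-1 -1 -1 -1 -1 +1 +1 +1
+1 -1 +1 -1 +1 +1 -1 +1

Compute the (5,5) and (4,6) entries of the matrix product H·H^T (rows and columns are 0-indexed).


Row 4 of H: [1, 1, -1, -1, 1, -1, 1, 1].
Row 5 of H: [-1, 1, 1, -1, -1, -1, -1, 1].
Row 6 of H: [-1, -1, -1, -1, -1, 1, 1, 1].
(H·H^T)[5][5] = Σ_j H[5][j]·H[5][j] = (-1)² + (1)² + (1)² + (-1)² + (-1)² + (-1)² + (-1)² + (1)² = 1 + 1 + 1 + 1 + 1 + 1 + 1 + 1 = 8.
(H·H^T)[4][6] = Σ_j H[4][j]·H[6][j] = (1)·(-1) + (1)·(-1) + (-1)·(-1) + (-1)·(-1) + (1)·(-1) + (-1)·(1) + (1)·(1) + (1)·(1) = -1 + -1 + 1 + 1 + -1 + -1 + 1 + 1 = 0.
So rows 4 and 6 are orthogonal; the diagonal entry equals n = 8.

(5,5) entry = 8; (4,6) entry = 0.


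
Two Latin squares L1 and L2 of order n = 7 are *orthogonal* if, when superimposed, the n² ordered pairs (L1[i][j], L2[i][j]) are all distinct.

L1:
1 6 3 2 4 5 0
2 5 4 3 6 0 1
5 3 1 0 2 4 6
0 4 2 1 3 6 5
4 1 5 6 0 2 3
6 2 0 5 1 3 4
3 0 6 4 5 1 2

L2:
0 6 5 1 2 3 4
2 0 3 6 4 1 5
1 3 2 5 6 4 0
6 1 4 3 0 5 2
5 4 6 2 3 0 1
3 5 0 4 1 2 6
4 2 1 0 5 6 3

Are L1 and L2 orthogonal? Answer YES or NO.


Form the n² = 49 superimposed pairs (L1[i][j], L2[i][j]), row by row (rows and columns indexed from 0):
row 0: (1,0) (6,6) (3,5) (2,1) (4,2) (5,3) (0,4)
row 1: (2,2) (5,0) (4,3) (3,6) (6,4) (0,1) (1,5)
row 2: (5,1) (3,3) (1,2) (0,5) (2,6) (4,4) (6,0)
row 3: (0,6) (4,1) (2,4) (1,3) (3,0) (6,5) (5,2)
row 4: (4,5) (1,4) (5,6) (6,2) (0,3) (2,0) (3,1)
row 5: (6,3) (2,5) (0,0) (5,4) (1,1) (3,2) (4,6)
row 6: (3,4) (0,2) (6,1) (4,0) (5,5) (1,6) (2,3)
Orthogonality requires all 49 pairs distinct.
Check by first coordinate: for each symbol s of L1, list the L2 entries in the n cells where L1 = s; they must all differ.
  L1 = 0: L2 entries (in reading order) 4, 1, 5, 6, 3, 0, 2 — all 7 distinct ✓
  L1 = 1: L2 entries (in reading order) 0, 5, 2, 3, 4, 1, 6 — all 7 distinct ✓
  L1 = 2: L2 entries (in reading order) 1, 2, 6, 4, 0, 5, 3 — all 7 distinct ✓
  L1 = 3: L2 entries (in reading order) 5, 6, 3, 0, 1, 2, 4 — all 7 distinct ✓
  L1 = 4: L2 entries (in reading order) 2, 3, 4, 1, 5, 6, 0 — all 7 distinct ✓
  L1 = 5: L2 entries (in reading order) 3, 0, 1, 2, 6, 4, 5 — all 7 distinct ✓
  L1 = 6: L2 entries (in reading order) 6, 4, 0, 5, 2, 3, 1 — all 7 distinct ✓
Every symbol of L1 meets every symbol of L2 exactly once, so all 49 pairs are distinct (49 of 49).
Conclusion: YES.

YES


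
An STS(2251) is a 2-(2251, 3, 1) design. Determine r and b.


An STS(v) is a 2-(v, 3, 1) BIBD: block size k = 3, λ = 1.
Replication: r(k − 1) = λ(v − 1) ⇒ r·2 = 2251 − 1 = 2250 ⇒ r = 1125.
Block count: b = v(v − 1)/6 = 2251·2250/6 = 5064750/6 = 844125.
(Check via bk = vr: 844125·3 = 2532375 = 2251·1125 = 2532375 ✓.)

r = 1125, b = 844125.


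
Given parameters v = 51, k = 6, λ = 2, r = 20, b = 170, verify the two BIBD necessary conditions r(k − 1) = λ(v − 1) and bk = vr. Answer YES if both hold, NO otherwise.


Condition (i): r(k − 1) = 20·5 = 100; λ(v − 1) = 2·50 = 100. Match? YES.
Condition (ii): bk = 170·6 = 1020; vr = 51·20 = 1020. Match? YES.
Both conditions hold? YES.

YES


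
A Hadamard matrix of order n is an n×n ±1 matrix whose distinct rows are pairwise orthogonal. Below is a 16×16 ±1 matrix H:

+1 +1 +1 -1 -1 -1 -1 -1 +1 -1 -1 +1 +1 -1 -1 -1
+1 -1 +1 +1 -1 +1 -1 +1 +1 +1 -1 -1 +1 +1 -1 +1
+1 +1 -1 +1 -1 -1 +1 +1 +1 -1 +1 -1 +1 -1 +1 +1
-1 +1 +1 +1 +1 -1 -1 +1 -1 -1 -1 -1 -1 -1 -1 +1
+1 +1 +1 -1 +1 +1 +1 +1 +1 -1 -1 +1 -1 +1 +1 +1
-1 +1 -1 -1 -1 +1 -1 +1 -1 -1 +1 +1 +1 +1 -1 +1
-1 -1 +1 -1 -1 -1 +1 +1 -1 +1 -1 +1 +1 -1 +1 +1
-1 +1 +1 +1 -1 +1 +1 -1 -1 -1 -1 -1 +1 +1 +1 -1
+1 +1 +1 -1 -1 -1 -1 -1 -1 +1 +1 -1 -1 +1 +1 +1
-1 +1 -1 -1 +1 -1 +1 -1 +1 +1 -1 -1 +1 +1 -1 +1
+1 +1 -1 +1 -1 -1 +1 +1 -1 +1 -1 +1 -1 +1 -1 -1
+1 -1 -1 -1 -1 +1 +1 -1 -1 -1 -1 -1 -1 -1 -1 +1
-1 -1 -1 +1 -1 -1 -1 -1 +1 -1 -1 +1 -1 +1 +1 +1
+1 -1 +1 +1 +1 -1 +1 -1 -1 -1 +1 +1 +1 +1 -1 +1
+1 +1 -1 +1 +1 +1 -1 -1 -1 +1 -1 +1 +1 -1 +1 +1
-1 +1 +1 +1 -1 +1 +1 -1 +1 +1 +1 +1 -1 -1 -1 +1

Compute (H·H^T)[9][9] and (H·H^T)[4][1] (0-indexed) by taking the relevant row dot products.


Row 1 of H: [1, -1, 1, 1, -1, 1, -1, 1, 1, 1, -1, -1, 1, 1, -1, 1].
Row 4 of H: [1, 1, 1, -1, 1, 1, 1, 1, 1, -1, -1, 1, -1, 1, 1, 1].
Row 9 of H: [-1, 1, -1, -1, 1, -1, 1, -1, 1, 1, -1, -1, 1, 1, -1, 1].
(H·H^T)[9][9] = Σ_j H[9][j]·H[9][j] = (-1)² + (1)² + (-1)² + (-1)² + (1)² + (-1)² + (1)² + (-1)² + (1)² + (1)² + (-1)² + (-1)² + (1)² + (1)² + (-1)² + (1)² = 1 + 1 + 1 + 1 + 1 + 1 + 1 + 1 + 1 + 1 + 1 + 1 + 1 + 1 + 1 + 1 = 16.
(H·H^T)[4][1] = Σ_j H[4][j]·H[1][j] = (1)·(1) + (1)·(-1) + (1)·(1) + (-1)·(1) + (1)·(-1) + (1)·(1) + (1)·(-1) + (1)·(1) + (1)·(1) + (-1)·(1) + (-1)·(-1) + (1)·(-1) + (-1)·(1) + (1)·(1) + (1)·(-1) + (1)·(1) = 1 + -1 + 1 + -1 + -1 + 1 + -1 + 1 + 1 + -1 + 1 + -1 + -1 + 1 + -1 + 1 = 0.
So rows 4 and 1 are orthogonal; the diagonal entry equals n = 16.

(9,9) entry = 16; (4,1) entry = 0.


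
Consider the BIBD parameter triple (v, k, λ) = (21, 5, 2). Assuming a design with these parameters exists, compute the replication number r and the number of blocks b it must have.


Any 2-(v, k, λ) BIBD satisfies two necessary conditions:
  (i)  Each point sits in r blocks, and counting incidences through any fixed point gives r(k − 1) = λ(v − 1), so r = λ(v − 1)/(k − 1).
  (ii) Total incidences bk = vr, so b = vr/k.
Step 1: r = λ(v − 1)/(k − 1) = 2·(21 − 1)/(5 − 1) = 2·20/4 = 40/4 = 10.
Step 2: b = vr/k = 21·10/5 = 210/5 = 42.
Check integrality: r = 10 ∈ Z ✓, b = 42 ∈ Z ✓.
(These identities are necessary conditions: they determine r and b for any design with these parameters, but do not by themselves prove that one exists.)

r = 10, b = 42.


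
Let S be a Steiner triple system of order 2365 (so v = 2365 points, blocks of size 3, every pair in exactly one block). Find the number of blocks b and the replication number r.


An STS(v) is a 2-(v, 3, 1) BIBD: block size k = 3, λ = 1.
Replication: r(k − 1) = λ(v − 1) ⇒ r·2 = 2365 − 1 = 2364 ⇒ r = 1182.
Block count: bk = vr ⇒ b·3 = 2365·1182 = 2795430 ⇒ b = 931810.
(Check via b = v(v − 1)/6 = 2365·2364/6 = 5590860/6 = 931810.)

r = 1182, b = 931810.


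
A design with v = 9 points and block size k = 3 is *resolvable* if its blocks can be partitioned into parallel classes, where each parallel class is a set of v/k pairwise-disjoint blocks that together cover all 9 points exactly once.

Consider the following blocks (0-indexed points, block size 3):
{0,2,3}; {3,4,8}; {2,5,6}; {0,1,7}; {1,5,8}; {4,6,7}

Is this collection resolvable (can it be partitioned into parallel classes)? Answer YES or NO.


v = 9, block size k = 3, number of blocks = 6.
For resolvability, blocks must partition into parallel classes of size v/k = 3.
Total blocks must therefore be a multiple of 3: 6 = 3·2 + 0 ⇒ divisible ✓.
Greedy packing gives 2 candidate class(es). Each should be a full parallel class (size 3, covers all 9 points).
  Class 1 (3 blocks): {0,2,3}; {1,5,8}; {4,6,7}. Points covered: [0, 1, 2, 3, 4, 5, 6, 7, 8].
  Class 2 (3 blocks): {3,4,8}; {2,5,6}; {0,1,7}. Points covered: [0, 1, 2, 3, 4, 5, 6, 7, 8].
All classes full (size 3)? YES. All classes cover every point? YES.
Resolvable? YES.

YES


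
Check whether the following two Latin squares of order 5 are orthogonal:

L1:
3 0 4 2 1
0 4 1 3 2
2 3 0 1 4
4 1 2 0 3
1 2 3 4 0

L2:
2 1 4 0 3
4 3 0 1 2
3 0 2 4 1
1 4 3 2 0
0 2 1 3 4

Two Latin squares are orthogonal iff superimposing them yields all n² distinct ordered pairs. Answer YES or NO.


Form the n² = 25 superimposed pairs (L1[i][j], L2[i][j]), row by row (rows and columns indexed from 0):
row 0: (3,2) (0,1) (4,4) (2,0) (1,3)
row 1: (0,4) (4,3) (1,0) (3,1) (2,2)
row 2: (2,3) (3,0) (0,2) (1,4) (4,1)
row 3: (4,1) (1,4) (2,3) (0,2) (3,0)
row 4: (1,0) (2,2) (3,1) (4,3) (0,4)
Orthogonality requires all 25 pairs distinct.
But the pair (4,1) repeats: cell (2,4) has L1 = 4, L2 = 1, and cell (3,0) has L1 = 4, L2 = 1.
A repeated pair means some other pair never occurs (only 15 distinct pairs out of 25), so the squares are not orthogonal.
Conclusion: NO.

NO


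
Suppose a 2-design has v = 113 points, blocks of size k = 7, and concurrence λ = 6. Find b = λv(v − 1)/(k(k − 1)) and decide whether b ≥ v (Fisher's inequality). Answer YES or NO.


b = λv(v − 1)/(k(k − 1)) = 6·113·112/(7·6) = 75936/42 = 1808.
Compare with v = 113: b ≥ v, so Fisher's inequality holds.

YES


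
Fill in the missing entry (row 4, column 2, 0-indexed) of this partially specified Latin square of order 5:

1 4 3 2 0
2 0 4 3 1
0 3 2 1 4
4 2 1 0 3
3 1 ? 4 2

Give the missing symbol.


Row 4 contains symbols [1, 2, 3, 4] — missing [0].
Column 2 contains symbols [1, 2, 3, 4] — missing [0].
The missing symbol must appear in both missing sets; intersection = [0].
Therefore the hidden value is 0.

Missing value = 0.


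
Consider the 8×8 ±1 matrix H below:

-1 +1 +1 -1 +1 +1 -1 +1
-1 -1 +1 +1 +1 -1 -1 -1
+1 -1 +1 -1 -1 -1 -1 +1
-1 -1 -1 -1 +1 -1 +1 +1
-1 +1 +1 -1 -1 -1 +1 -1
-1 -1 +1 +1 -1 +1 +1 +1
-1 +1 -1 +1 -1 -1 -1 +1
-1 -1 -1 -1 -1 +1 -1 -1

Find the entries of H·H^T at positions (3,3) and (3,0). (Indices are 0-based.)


Row 0 of H: [-1, 1, 1, -1, 1, 1, -1, 1].
Row 3 of H: [-1, -1, -1, -1, 1, -1, 1, 1].
(H·H^T)[3][3] = Σ_j H[3][j]·H[3][j] = (-1)² + (-1)² + (-1)² + (-1)² + (1)² + (-1)² + (1)² + (1)² = 1 + 1 + 1 + 1 + 1 + 1 + 1 + 1 = 8.
(H·H^T)[3][0] = Σ_j H[3][j]·H[0][j] = (-1)·(-1) + (-1)·(1) + (-1)·(1) + (-1)·(-1) + (1)·(1) + (-1)·(1) + (1)·(-1) + (1)·(1) = 1 + -1 + -1 + 1 + 1 + -1 + -1 + 1 = 0.
So rows 3 and 0 are orthogonal; the diagonal entry equals n = 8.

(3,3) entry = 8; (3,0) entry = 0.


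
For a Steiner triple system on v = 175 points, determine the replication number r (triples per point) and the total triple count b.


An STS(v) is a 2-(v, 3, 1) BIBD: block size k = 3, λ = 1.
Replication: r(k − 1) = λ(v − 1) ⇒ r·2 = 175 − 1 = 174 ⇒ r = 87.
Block count: bk = vr ⇒ b·3 = 175·87 = 15225 ⇒ b = 5075.

r = 87, b = 5075.


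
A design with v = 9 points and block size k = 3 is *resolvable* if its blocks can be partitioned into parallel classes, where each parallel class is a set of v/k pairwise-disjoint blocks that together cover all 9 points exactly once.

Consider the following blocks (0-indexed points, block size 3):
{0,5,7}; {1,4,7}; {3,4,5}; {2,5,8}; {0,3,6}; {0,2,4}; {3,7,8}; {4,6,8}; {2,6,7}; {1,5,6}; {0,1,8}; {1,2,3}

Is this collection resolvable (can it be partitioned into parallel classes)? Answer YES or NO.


v = 9, block size k = 3, number of blocks = 12.
For resolvability, blocks must partition into parallel classes of size v/k = 3.
Total blocks must therefore be a multiple of 3: 12 = 3·4 + 0 ⇒ divisible ✓.
Greedy packing gives 4 candidate class(es). Each should be a full parallel class (size 3, covers all 9 points).
  Class 1 (3 blocks): {0,5,7}; {4,6,8}; {1,2,3}. Points covered: [0, 1, 2, 3, 4, 5, 6, 7, 8].
  Class 2 (3 blocks): {1,4,7}; {2,5,8}; {0,3,6}. Points covered: [0, 1, 2, 3, 4, 5, 6, 7, 8].
  Class 3 (3 blocks): {3,4,5}; {2,6,7}; {0,1,8}. Points covered: [0, 1, 2, 3, 4, 5, 6, 7, 8].
  Class 4 (3 blocks): {0,2,4}; {3,7,8}; {1,5,6}. Points covered: [0, 1, 2, 3, 4, 5, 6, 7, 8].
All classes full (size 3)? YES. All classes cover every point? YES.
Resolvable? YES.

YES


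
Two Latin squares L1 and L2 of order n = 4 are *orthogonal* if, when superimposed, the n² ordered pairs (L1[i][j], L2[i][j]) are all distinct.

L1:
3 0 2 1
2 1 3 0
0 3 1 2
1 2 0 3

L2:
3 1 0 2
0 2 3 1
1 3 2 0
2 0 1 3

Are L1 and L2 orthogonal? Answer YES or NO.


Form the n² = 16 superimposed pairs (L1[i][j], L2[i][j]), row by row (rows and columns indexed from 0):
row 0: (3,3) (0,1) (2,0) (1,2)
row 1: (2,0) (1,2) (3,3) (0,1)
row 2: (0,1) (3,3) (1,2) (2,0)
row 3: (1,2) (2,0) (0,1) (3,3)
Orthogonality requires all 16 pairs distinct.
But the pair (2,0) repeats: cell (0,2) has L1 = 2, L2 = 0, and cell (1,0) has L1 = 2, L2 = 0.
A repeated pair means some other pair never occurs (only 4 distinct pairs out of 16), so the squares are not orthogonal.
Conclusion: NO.

NO


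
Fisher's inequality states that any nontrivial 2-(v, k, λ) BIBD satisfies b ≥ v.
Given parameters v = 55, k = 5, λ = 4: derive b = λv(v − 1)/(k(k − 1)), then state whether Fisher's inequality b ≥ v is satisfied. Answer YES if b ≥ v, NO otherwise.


r = λ(v − 1)/(k − 1) = 4·54/4 = 54.
b = vr/k = 55·54/5 = 594.
Fisher's inequality: b ≥ v ⇔ 594 ≥ 55? YES.

YES


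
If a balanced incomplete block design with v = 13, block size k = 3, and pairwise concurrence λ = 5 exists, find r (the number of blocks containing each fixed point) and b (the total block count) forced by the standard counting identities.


Any 2-(v, k, λ) BIBD satisfies two necessary conditions:
  (i)  Each point sits in r blocks, and counting incidences through any fixed point gives r(k − 1) = λ(v − 1), so r = λ(v − 1)/(k − 1).
  (ii) Total incidences bk = vr, so b = vr/k.
Step 1: r = λ(v − 1)/(k − 1) = 5·(13 − 1)/(3 − 1) = 5·12/2 = 60/2 = 30.
Step 2: b = vr/k = 13·30/3 = 390/3 = 130.
Check integrality: r = 30 ∈ Z ✓, b = 130 ∈ Z ✓.
(These identities are necessary conditions: they determine r and b for any design with these parameters, but do not by themselves prove that one exists.)

r = 30, b = 130.


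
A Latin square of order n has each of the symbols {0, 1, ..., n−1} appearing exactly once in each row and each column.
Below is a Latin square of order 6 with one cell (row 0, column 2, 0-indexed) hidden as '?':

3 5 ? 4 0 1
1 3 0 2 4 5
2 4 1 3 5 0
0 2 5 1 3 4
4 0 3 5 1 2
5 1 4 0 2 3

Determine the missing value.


Row 0 contains symbols [0, 1, 3, 4, 5] — missing [2].
Column 2 contains symbols [0, 1, 3, 4, 5] — missing [2].
The missing symbol must appear in both missing sets; intersection = [2].
Therefore the hidden value is 2.

Missing value = 2.


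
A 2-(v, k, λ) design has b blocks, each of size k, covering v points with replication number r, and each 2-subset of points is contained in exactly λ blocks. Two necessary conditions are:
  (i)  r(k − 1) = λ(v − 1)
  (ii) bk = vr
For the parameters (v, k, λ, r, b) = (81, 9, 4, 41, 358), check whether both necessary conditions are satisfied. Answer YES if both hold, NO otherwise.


Condition (i): r(k − 1) = 41·8 = 328; λ(v − 1) = 4·80 = 320. Match? NO.
Condition (ii): bk = 358·9 = 3222; vr = 81·41 = 3321. Match? NO.
Both conditions hold? NO.

NO


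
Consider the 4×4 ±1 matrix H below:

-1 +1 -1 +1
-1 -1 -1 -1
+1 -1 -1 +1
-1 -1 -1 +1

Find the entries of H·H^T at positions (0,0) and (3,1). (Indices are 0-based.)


Row 0 of H: [-1, 1, -1, 1].
Row 1 of H: [-1, -1, -1, -1].
Row 3 of H: [-1, -1, -1, 1].
(H·H^T)[0][0] = Σ_j H[0][j]·H[0][j] = (-1)² + (1)² + (-1)² + (1)² = 1 + 1 + 1 + 1 = 4.
(H·H^T)[3][1] = Σ_j H[3][j]·H[1][j] = (-1)·(-1) + (-1)·(-1) + (-1)·(-1) + (1)·(-1) = 1 + 1 + 1 + -1 = 2.
Rows 3 and 1 are not orthogonal (dot product = 2 ≠ 0), so H is not a Hadamard matrix.

(0,0) entry = 4; (3,1) entry = 2.


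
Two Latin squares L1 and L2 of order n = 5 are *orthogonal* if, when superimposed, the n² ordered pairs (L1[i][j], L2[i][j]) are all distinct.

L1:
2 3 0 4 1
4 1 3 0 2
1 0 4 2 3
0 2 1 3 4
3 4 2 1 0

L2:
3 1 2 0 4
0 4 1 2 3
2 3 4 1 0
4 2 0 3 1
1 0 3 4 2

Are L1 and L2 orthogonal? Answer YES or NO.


Form the n² = 25 superimposed pairs (L1[i][j], L2[i][j]), row by row (rows and columns indexed from 0):
row 0: (2,3) (3,1) (0,2) (4,0) (1,4)
row 1: (4,0) (1,4) (3,1) (0,2) (2,3)
row 2: (1,2) (0,3) (4,4) (2,1) (3,0)
row 3: (0,4) (2,2) (1,0) (3,3) (4,1)
row 4: (3,1) (4,0) (2,3) (1,4) (0,2)
Orthogonality requires all 25 pairs distinct.
But the pair (4,0) repeats: cell (0,3) has L1 = 4, L2 = 0, and cell (1,0) has L1 = 4, L2 = 0.
A repeated pair means some other pair never occurs (only 15 distinct pairs out of 25), so the squares are not orthogonal.
Conclusion: NO.

NO


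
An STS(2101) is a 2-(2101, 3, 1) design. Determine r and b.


An STS(v) is a 2-(v, 3, 1) BIBD: block size k = 3, λ = 1.
Replication: r(k − 1) = λ(v − 1) ⇒ r·2 = 2101 − 1 = 2100 ⇒ r = 1050.
Block count: bk = vr ⇒ b·3 = 2101·1050 = 2206050 ⇒ b = 735350.

r = 1050, b = 735350.


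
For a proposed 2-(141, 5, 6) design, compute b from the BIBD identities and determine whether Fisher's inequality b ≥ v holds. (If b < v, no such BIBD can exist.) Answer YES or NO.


r = λ(v − 1)/(k − 1) = 6·140/4 = 210.
b = vr/k = 141·210/5 = 5922.
Fisher's inequality: b ≥ v ⇔ 5922 ≥ 141? YES.

YES


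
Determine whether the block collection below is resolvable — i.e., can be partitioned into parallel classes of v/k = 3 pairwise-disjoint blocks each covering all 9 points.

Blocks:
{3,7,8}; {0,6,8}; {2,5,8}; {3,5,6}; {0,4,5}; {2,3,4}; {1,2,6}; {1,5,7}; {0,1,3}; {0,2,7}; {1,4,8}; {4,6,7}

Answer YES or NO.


v = 9, block size k = 3, number of blocks = 12.
For resolvability, blocks must partition into parallel classes of size v/k = 3.
Total blocks must therefore be a multiple of 3: 12 = 3·4 + 0 ⇒ divisible ✓.
Greedy packing gives 4 candidate class(es). Each should be a full parallel class (size 3, covers all 9 points).
  Class 1 (3 blocks): {3,7,8}; {0,4,5}; {1,2,6}. Points covered: [0, 1, 2, 3, 4, 5, 6, 7, 8].
  Class 2 (3 blocks): {0,6,8}; {2,3,4}; {1,5,7}. Points covered: [0, 1, 2, 3, 4, 5, 6, 7, 8].
  Class 3 (3 blocks): {2,5,8}; {0,1,3}; {4,6,7}. Points covered: [0, 1, 2, 3, 4, 5, 6, 7, 8].
  Class 4 (3 blocks): {3,5,6}; {0,2,7}; {1,4,8}. Points covered: [0, 1, 2, 3, 4, 5, 6, 7, 8].
All classes full (size 3)? YES. All classes cover every point? YES.
Resolvable? YES.

YES


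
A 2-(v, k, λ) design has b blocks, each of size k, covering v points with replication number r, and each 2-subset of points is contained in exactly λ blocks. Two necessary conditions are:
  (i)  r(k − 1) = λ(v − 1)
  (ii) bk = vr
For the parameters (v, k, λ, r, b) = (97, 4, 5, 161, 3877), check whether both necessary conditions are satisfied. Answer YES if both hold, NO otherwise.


Condition (i): r(k − 1) = 161·3 = 483; λ(v − 1) = 5·96 = 480. Match? NO.
Condition (ii): bk = 3877·4 = 15508; vr = 97·161 = 15617. Match? NO.
Both conditions hold? NO.

NO


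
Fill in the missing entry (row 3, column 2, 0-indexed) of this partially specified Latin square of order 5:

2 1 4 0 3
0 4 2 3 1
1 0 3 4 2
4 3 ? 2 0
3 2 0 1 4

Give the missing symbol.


Row 3 contains symbols [0, 2, 3, 4] — missing [1].
Column 2 contains symbols [0, 2, 3, 4] — missing [1].
The missing symbol must appear in both missing sets; intersection = [1].
Therefore the hidden value is 1.

Missing value = 1.


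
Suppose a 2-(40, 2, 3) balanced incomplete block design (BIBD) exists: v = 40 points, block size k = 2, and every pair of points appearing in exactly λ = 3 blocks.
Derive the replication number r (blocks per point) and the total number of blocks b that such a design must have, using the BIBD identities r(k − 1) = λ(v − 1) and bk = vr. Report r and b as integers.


Any 2-(v, k, λ) BIBD satisfies two necessary conditions:
  (i)  Each point sits in r blocks, and counting incidences through any fixed point gives r(k − 1) = λ(v − 1), so r = λ(v − 1)/(k − 1).
  (ii) Total incidences bk = vr, so b = vr/k.
Step 1: r = λ(v − 1)/(k − 1) = 3·(40 − 1)/(2 − 1) = 3·39/1 = 117/1 = 117.
Step 2: b = vr/k = 40·117/2 = 4680/2 = 2340.
Check integrality: r = 117 ∈ Z ✓, b = 2340 ∈ Z ✓.
(These identities are necessary conditions: they determine r and b for any design with these parameters, but do not by themselves prove that one exists.)

r = 117, b = 2340.


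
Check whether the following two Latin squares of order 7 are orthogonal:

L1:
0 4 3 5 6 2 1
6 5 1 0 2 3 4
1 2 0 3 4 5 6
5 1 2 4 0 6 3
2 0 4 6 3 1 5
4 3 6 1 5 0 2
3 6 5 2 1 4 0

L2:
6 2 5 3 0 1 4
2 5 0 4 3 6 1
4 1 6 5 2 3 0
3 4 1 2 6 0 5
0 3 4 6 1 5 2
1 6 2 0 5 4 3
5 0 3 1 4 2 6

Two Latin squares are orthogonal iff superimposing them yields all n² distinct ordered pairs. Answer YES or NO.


Form the n² = 49 superimposed pairs (L1[i][j], L2[i][j]), row by row (rows and columns indexed from 0):
row 0: (0,6) (4,2) (3,5) (5,3) (6,0) (2,1) (1,4)
row 1: (6,2) (5,5) (1,0) (0,4) (2,3) (3,6) (4,1)
row 2: (1,4) (2,1) (0,6) (3,5) (4,2) (5,3) (6,0)
row 3: (5,3) (1,4) (2,1) (4,2) (0,6) (6,0) (3,5)
row 4: (2,0) (0,3) (4,4) (6,6) (3,1) (1,5) (5,2)
row 5: (4,1) (3,6) (6,2) (1,0) (5,5) (0,4) (2,3)
row 6: (3,5) (6,0) (5,3) (2,1) (1,4) (4,2) (0,6)
Orthogonality requires all 49 pairs distinct.
But the pair (1,4) repeats: cell (0,6) has L1 = 1, L2 = 4, and cell (2,0) has L1 = 1, L2 = 4.
A repeated pair means some other pair never occurs (only 21 distinct pairs out of 49), so the squares are not orthogonal.
Conclusion: NO.

NO


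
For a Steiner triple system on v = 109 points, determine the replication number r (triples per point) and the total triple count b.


An STS(v) is a 2-(v, 3, 1) BIBD: block size k = 3, λ = 1.
Replication: r(k − 1) = λ(v − 1) ⇒ r·2 = 109 − 1 = 108 ⇒ r = 54.
Block count: b = v(v − 1)/6 = 109·108/6 = 11772/6 = 1962.
(Check via bk = vr: 1962·3 = 5886 = 109·54 = 5886 ✓.)

r = 54, b = 1962.


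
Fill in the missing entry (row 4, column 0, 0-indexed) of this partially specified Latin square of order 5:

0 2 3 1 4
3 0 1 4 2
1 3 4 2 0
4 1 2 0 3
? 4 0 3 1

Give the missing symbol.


Row 4 contains symbols [0, 1, 3, 4] — missing [2].
Column 0 contains symbols [0, 1, 3, 4] — missing [2].
The missing symbol must appear in both missing sets; intersection = [2].
Therefore the hidden value is 2.

Missing value = 2.


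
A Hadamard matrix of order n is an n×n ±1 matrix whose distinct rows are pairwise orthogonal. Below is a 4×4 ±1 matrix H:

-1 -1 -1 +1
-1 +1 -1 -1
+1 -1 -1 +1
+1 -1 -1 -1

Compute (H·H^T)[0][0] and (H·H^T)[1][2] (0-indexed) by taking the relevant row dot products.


Row 0 of H: [-1, -1, -1, 1].
Row 1 of H: [-1, 1, -1, -1].
Row 2 of H: [1, -1, -1, 1].
(H·H^T)[0][0] = Σ_j H[0][j]·H[0][j] = (-1)² + (-1)² + (-1)² + (1)² = 1 + 1 + 1 + 1 = 4.
(H·H^T)[1][2] = Σ_j H[1][j]·H[2][j] = (-1)·(1) + (1)·(-1) + (-1)·(-1) + (-1)·(1) = -1 + -1 + 1 + -1 = -2.
Rows 1 and 2 are not orthogonal (dot product = -2 ≠ 0), so H is not a Hadamard matrix.

(0,0) entry = 4; (1,2) entry = -2.


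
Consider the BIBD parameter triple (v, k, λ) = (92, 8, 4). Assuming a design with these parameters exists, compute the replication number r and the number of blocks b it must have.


Any 2-(v, k, λ) BIBD satisfies two necessary conditions:
  (i)  Each point sits in r blocks, and counting incidences through any fixed point gives r(k − 1) = λ(v − 1), so r = λ(v − 1)/(k − 1).
  (ii) Total incidences bk = vr, so b = vr/k.
Step 1: r = λ(v − 1)/(k − 1) = 4·(92 − 1)/(8 − 1) = 4·91/7 = 364/7 = 52.
Step 2: b = vr/k = 92·52/8 = 4784/8 = 598.
Check integrality: r = 52 ∈ Z ✓, b = 598 ∈ Z ✓.
(These identities are necessary conditions: they determine r and b for any design with these parameters, but do not by themselves prove that one exists.)

r = 52, b = 598.


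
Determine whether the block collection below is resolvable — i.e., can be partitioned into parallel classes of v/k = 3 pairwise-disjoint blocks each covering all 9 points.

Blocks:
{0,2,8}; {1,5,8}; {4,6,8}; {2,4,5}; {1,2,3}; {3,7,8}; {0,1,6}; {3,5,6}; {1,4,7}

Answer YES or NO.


v = 9, block size k = 3, number of blocks = 9.
For resolvability, blocks must partition into parallel classes of size v/k = 3.
Total blocks must therefore be a multiple of 3: 9 = 3·3 + 0 ⇒ divisible ✓.
Consider block {1,5,8}. It intersects every other block in the collection, so no parallel class of size 3 can contain it.
Since every block must belong to some parallel class in a resolution, the collection cannot be partitioned into parallel classes.
Resolvable? NO.

NO


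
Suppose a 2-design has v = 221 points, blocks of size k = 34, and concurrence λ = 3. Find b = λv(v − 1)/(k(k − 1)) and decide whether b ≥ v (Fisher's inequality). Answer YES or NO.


b = λv(v − 1)/(k(k − 1)) = 3·221·220/(34·33) = 145860/1122 = 130.
Compare with v = 221: b < v, so Fisher's inequality fails.

NO


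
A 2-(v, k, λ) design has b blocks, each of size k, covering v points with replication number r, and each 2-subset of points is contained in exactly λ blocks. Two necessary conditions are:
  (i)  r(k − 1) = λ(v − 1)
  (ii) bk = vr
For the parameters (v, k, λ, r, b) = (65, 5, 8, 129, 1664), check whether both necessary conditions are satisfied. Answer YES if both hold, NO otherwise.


Condition (i): r(k − 1) = 129·4 = 516; λ(v − 1) = 8·64 = 512. Match? NO.
Condition (ii): bk = 1664·5 = 8320; vr = 65·129 = 8385. Match? NO.
Both conditions hold? NO.

NO
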